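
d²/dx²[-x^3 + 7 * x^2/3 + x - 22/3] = 14/3 - 6*x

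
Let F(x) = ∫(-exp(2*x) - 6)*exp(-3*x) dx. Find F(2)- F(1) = -exp(-1) - 2*exp(-3) + 2*exp(-6) + exp(-2)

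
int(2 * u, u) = u^2 + C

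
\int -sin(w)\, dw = cos(w) + C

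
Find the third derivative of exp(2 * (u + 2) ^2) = 64*u^3*exp(2*u^2 + 8*u + 8) + 384*u^2*exp(2*u^2 + 8*u + 8) + 816*u*exp(2*u^2 + 8*u + 8) + 608*exp(2*u^2 + 8*u + 8)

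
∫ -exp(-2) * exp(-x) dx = exp(-x - 2) + C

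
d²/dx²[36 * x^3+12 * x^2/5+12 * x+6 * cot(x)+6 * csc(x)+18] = 216*x + 24/5 - 6/sin(x) + 12*cos(x)/sin(x)^3 + 12/sin(x)^3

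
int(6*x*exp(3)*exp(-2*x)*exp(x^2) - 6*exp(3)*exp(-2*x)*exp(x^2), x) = 3*exp((x - 1)^2 + 2) + C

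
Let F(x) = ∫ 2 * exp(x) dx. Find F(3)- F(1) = -2*E + 2*exp(3)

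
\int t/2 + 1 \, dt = t^2/4 + t + C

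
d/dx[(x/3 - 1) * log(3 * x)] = (x*log(x) + x + x*log(3) - 3)/(3*x)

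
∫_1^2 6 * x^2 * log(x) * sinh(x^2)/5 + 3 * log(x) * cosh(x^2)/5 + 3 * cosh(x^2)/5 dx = 6*log(2)*cosh(4)/5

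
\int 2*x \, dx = x^2 + C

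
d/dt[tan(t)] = cos(t)^(-2)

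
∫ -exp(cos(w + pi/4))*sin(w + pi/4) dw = exp(cos(w + pi/4)) + C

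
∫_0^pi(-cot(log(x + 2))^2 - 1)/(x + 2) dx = -cot(log(2)) + cot(log(2 + pi))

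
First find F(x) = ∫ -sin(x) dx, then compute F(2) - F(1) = -cos(1) + cos(2)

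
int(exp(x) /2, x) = exp(x)/2 + C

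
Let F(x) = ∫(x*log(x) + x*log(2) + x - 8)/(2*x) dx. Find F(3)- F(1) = -5*log(6)/2 + 7*log(2)/2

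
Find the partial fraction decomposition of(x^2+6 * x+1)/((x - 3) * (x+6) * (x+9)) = 7/(9*(x + 9)) - 1/(27*(x + 6)) + 7/(27*(x - 3))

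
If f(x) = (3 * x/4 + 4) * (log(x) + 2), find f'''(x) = (32 - 3*x)/(4*x^3)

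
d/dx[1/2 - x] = -1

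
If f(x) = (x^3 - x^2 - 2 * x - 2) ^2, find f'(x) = 6*x^5 - 10*x^4 - 12*x^3 + 16*x + 8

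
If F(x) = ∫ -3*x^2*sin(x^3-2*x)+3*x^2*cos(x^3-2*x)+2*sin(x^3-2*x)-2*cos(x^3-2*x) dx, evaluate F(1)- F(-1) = -2*sin(1)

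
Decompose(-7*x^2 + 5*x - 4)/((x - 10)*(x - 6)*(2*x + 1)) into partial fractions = -11/(91*(2*x + 1)) + 113/(26*(x - 6)) - 109/(14*(x - 10))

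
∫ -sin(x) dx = cos(x) + C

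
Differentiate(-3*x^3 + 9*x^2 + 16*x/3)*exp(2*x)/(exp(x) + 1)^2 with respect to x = (-18*x^3*exp(2*x) - 27*x^2*exp(3*x) + 27*x^2*exp(2*x) + 54*x*exp(3*x) + 86*x*exp(2*x) + 16*exp(3*x) + 16*exp(2*x))/(3*exp(3*x) + 9*exp(2*x) + 9*exp(x) + 3)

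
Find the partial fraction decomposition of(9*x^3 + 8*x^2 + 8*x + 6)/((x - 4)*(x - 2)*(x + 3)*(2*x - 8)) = 27/(70*(x + 3)) + 63/(20*(x - 2)) + 27/(28*(x - 4)) + 53/(2*(x - 4)^2)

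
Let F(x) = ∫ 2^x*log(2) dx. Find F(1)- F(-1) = 3/2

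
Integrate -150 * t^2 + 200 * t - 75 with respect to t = -50*t^3 + 100*t^2 - 75*t + C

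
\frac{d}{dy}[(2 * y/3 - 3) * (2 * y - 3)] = 8*y/3 - 8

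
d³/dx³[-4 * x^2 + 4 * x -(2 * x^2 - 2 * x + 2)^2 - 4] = 48 - 96*x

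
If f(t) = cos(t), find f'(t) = -sin(t)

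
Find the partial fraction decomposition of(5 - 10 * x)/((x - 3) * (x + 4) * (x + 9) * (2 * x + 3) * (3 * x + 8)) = 135/(476*(3*x + 8)) - 64/(945*(2*x + 3)) + 1/(180*(x + 9)) - 9/(140*(x + 4)) - 25/(12852*(x - 3))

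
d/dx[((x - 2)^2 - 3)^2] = 4*x^3 - 24*x^2 + 36*x - 8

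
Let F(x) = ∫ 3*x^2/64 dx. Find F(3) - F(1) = 13/32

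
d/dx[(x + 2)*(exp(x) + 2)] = x*exp(x) + 3*exp(x) + 2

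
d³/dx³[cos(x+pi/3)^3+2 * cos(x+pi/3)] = (54*sin(x)^2 - 54*sqrt(3)*sin(x)*cos(x) + 11)*sin(x + pi/3)/4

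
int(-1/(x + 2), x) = -log(x + 2) + C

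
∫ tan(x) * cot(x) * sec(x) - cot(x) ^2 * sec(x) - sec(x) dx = 1/sin(x) + C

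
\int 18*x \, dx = 9*x^2 + C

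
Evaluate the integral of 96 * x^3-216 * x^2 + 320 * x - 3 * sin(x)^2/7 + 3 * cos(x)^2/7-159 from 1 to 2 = -3*sin(2)/14 + 3*sin(4)/14 + 177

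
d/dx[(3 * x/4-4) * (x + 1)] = 3*x/2 - 13/4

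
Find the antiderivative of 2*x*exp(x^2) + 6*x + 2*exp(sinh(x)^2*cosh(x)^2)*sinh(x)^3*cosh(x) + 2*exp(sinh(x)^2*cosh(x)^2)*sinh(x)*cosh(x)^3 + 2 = 3*x^2 + 2*x + exp(x^2) + exp(cosh(4*x)/8 - 1/8) + C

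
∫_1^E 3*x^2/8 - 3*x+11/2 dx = -E/2 + (-2 + E/2)^3 + 31/8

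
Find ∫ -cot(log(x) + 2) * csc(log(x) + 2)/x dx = csc(log(x) + 2) + C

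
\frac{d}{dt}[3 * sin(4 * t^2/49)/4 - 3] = 6*t*cos(4*t^2/49)/49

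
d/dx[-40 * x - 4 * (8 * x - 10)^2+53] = 600 - 512*x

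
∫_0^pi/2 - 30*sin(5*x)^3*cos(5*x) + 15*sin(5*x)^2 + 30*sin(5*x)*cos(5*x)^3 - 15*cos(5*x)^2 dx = 0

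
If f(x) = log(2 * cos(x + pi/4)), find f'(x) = -tan(x + pi/4)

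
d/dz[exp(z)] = exp(z)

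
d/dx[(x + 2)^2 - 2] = 2*x + 4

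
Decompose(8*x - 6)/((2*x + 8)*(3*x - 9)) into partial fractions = 19/(21*(x + 4)) + 3/(7*(x - 3))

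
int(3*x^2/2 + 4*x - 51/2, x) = x^3/2 + 2*x^2 - 51*x/2 + C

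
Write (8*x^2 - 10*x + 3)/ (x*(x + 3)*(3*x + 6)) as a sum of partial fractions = 35/(3*(x + 3)) - 55/(6*(x + 2)) + 1/(6*x)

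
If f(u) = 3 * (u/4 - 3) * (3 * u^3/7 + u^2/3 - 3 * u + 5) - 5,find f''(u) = 27*u^2/7 - 303*u/14 - 21/2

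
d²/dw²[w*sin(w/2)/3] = -w*sin(w/2)/12 + cos(w/2)/3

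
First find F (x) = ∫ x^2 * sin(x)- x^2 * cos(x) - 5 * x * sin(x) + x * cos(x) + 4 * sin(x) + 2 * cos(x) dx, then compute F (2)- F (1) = -sin(1) - cos(1) + cos(2) + sin(2)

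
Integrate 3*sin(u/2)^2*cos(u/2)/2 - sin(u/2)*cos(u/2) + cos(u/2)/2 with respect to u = (-sin(u/2) - cos(u)/2 + 3/2)*sin(u/2) + C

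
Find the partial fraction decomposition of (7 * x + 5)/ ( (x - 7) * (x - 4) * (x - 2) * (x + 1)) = 1/(60*(x + 1)) + 19/(30*(x - 2)) - 11/(10*(x - 4)) + 9/(20*(x - 7))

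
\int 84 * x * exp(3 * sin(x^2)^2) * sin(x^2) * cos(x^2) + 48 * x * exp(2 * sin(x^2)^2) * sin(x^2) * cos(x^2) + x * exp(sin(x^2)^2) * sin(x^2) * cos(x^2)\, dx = (28*exp(2*sin(x^2)^2) + 24*exp(sin(x^2)^2) + 1)*exp(sin(x^2)^2)/4 + C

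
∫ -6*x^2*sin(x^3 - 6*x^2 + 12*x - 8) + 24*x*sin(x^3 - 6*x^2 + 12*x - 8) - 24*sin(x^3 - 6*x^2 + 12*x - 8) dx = 2*cos((x - 2)^3) + C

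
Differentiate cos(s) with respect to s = -sin(s)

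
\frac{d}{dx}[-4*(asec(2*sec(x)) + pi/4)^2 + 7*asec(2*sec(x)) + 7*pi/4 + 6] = (-8*asec(2/cos(x)) - 2*pi + 7)*sin(x)/sqrt(sin(x)^2 + 3)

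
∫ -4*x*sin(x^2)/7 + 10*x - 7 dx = 5*x^2 - 7*x + 2*cos(x^2)/7 + C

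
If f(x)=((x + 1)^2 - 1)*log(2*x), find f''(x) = (2*x*log(x) + 2*x*log(2) + 3*x + 2)/x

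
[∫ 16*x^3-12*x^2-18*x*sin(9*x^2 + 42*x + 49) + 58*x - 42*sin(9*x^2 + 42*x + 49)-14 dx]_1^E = -10*E - 19 + cos((7 + 3*E)^2) - cos(100) + 20*exp(2) + (-2*E + 4 + 4*exp(2))^2/4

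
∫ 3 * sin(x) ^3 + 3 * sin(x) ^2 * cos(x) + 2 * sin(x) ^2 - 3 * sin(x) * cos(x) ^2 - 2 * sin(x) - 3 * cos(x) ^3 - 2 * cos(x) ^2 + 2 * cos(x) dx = -sin(2*x) + sqrt(2)*sin(x + pi/4)/2 + sqrt(2)*cos(3*x + pi/4)/2 + C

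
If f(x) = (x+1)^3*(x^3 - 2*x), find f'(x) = 6*x^5 + 15*x^4 + 4*x^3 - 15*x^2 - 12*x - 2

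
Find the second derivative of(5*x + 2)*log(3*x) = (5*x - 2)/x^2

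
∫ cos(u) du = sin(u) + C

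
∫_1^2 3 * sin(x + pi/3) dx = 3*cos(1 + pi/3) - 3*cos(pi/3 + 2)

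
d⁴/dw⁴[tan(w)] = 24*tan(w)^5 + 40*tan(w)^3 + 16*tan(w)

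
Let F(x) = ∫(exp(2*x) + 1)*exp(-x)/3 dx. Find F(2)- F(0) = -exp(-2)/3 + exp(2)/3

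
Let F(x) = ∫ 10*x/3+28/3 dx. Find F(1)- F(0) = 11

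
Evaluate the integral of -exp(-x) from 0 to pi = -1 + exp(-pi)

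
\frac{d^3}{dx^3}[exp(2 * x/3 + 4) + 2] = 8*exp(2*x/3 + 4)/27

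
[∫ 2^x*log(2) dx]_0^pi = -1 + 2^pi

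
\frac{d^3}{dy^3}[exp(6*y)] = 216*exp(6*y)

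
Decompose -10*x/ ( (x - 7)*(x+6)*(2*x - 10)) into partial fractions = 30/(143*(x + 6)) + 25/(22*(x - 5)) - 35/(26*(x - 7))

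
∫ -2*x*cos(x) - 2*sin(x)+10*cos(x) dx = (10 - 2*x)*sin(x) + C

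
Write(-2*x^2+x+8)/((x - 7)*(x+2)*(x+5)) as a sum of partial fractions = -47/(36*(x + 5)) + 2/(27*(x + 2)) - 83/(108*(x - 7))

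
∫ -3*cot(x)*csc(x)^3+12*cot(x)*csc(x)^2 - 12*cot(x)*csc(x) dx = (csc(x) - 2)^3 + C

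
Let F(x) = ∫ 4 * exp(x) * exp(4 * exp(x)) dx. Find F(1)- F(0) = -exp(4) + exp(4*E)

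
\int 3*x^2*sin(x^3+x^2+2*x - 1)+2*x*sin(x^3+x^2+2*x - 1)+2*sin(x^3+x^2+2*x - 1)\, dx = -cos(x^3 + x^2 + 2*x - 1) + C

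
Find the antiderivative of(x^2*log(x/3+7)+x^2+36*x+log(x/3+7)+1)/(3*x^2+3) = (x + 21)*log(x/3 + 7)/3 + 6*log(x^2 + 1) + C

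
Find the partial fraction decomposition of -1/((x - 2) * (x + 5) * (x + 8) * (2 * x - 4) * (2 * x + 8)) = -1/(4800*(x + 8)) + 1/(588*(x + 5)) - 1/(576*(x + 4)) + 43/(176400*(x - 2)) - 1/(1680*(x - 2)^2)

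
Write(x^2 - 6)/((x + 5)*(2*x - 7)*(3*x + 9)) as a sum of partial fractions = 25/(663*(2*x - 7)) + 19/(102*(x + 5)) - 1/(26*(x + 3))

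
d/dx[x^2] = 2*x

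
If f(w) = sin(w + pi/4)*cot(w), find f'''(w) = -6*sin(w + pi/4)*cot(w)^4 - 5*sin(w + pi/4)*cot(w)^2 + sin(w + pi/4) + 6*cos(w + pi/4)*cot(w)^3 + 5*cos(w + pi/4)*cot(w)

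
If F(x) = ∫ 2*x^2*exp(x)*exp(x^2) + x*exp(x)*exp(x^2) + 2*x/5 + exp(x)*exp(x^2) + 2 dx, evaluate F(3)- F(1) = -exp(2) + 28/5 + 3*exp(12)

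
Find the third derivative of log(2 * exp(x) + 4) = (-2*exp(2*x) + 4*exp(x))/(exp(3*x) + 6*exp(2*x) + 12*exp(x) + 8)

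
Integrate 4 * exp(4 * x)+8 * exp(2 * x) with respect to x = (exp(2*x) + 2)^2 + C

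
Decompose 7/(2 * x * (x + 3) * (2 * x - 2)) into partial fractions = 7/(48*(x + 3)) + 7/(16*(x - 1)) - 7/(12*x)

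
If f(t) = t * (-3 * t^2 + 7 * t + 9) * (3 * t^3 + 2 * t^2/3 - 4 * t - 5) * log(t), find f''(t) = (-810*t^5*log(t) - 297*t^5 + 1140*t^4*log(t) + 513*t^4 + 1572*t^3*log(t) + 917*t^3 - 126*t^2*log(t) - 105*t^2 - 426*t*log(t) - 639*t - 135)/(3*t)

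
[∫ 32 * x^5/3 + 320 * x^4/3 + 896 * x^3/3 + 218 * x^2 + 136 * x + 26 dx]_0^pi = -4 + 10*pi + 10*pi^3/3 + 20*pi^2 + 4*(1 + 2*pi + 2*pi^3/3 + 4*pi^2)^2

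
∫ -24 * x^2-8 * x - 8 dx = -8*x^3 - 4*x^2 - 8*x + C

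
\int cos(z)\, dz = sin(z) + C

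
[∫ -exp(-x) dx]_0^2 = -1 + exp(-2)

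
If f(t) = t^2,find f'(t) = 2*t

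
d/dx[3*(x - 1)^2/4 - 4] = 3*x/2 - 3/2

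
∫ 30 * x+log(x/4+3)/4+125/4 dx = (x + 12)*log(x/4 + 3)/4 + (3*x + 5)*(5*x + 2) + C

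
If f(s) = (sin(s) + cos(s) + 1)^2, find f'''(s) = -8*cos(2*s) - 2*sqrt(2)*cos(s + pi/4)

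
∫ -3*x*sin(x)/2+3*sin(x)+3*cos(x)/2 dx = (3*x/2 - 3)*cos(x) + C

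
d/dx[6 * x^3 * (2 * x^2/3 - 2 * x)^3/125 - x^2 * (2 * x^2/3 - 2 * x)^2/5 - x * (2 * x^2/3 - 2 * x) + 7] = 16*x^8/125 - 128*x^7/125 + 336*x^6/125 - 1064*x^5/375 + 8*x^4/3 - 16*x^3/5 - 2*x^2 + 4*x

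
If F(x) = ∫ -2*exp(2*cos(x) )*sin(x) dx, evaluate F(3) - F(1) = -exp(2*cos(1)) + exp(2*cos(3))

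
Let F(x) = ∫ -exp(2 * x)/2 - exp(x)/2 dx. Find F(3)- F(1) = -exp(6)/4 - exp(3)/2 + E/2 + exp(2)/4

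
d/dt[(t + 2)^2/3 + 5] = 2*t/3 + 4/3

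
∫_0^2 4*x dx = 8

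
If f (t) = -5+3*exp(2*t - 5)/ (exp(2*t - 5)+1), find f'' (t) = (12*exp(2*t - 5) - 12*exp(4*t - 10))/(exp(-15)*exp(6*t) + 3*exp(-10)*exp(4*t) + 3*exp(-5)*exp(2*t) + 1)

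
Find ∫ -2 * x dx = -x^2 + C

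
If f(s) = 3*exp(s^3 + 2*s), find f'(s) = 9*s^2*exp(s^3 + 2*s) + 6*exp(s^3 + 2*s)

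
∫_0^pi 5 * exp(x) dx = -5 + 5*exp(pi)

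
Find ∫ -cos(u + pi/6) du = -sin(u + pi/6) + C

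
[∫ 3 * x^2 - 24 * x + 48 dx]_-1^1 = 98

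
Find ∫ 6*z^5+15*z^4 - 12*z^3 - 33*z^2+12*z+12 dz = z^6 + 3*z^5 - 3*z^4 - 11*z^3 + 6*z^2 + 12*z + C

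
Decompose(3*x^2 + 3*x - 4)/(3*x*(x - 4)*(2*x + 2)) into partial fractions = -2/(15*(x + 1)) + 7/(15*(x - 4)) + 1/(6*x)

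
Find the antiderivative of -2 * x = -x^2 + C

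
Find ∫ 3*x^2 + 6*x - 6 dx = x^3 + 3*x^2 - 6*x + C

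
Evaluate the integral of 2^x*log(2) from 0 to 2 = 3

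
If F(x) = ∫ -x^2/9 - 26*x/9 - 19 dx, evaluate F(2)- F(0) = -1190/27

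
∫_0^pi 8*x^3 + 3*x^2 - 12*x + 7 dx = 2 + (-2 + (1 + pi)^2)*(-3*pi + 2 + 2*pi^2)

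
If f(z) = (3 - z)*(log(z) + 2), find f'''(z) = (z + 6)/z^3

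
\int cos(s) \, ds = sin(s) + C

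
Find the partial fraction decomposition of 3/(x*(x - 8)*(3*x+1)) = 27/(25*(3*x + 1)) + 3/(200*(x - 8)) - 3/(8*x)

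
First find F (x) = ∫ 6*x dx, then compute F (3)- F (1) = 24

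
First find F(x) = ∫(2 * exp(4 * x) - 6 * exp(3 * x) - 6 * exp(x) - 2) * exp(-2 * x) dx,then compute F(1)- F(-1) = -(-3 - E + exp(-1))^2 + (-3 - exp(-1) + E)^2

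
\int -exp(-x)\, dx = exp(-x) + C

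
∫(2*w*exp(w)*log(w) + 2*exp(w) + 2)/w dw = 2*(exp(w) + 1)*log(w) + C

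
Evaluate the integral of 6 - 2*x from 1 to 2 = 3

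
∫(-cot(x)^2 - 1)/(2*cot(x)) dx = log(cot(x))/2 + C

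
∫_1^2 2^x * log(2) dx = 2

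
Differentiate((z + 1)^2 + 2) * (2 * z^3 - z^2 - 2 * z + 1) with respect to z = 10*z^4 + 12*z^3 + 6*z^2 - 12*z - 4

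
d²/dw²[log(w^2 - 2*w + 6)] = (-2*w^2 + 4*w + 8)/(w^4 - 4*w^3 + 16*w^2 - 24*w + 36)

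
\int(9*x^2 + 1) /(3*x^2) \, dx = 3*x - 1/(3*x) + C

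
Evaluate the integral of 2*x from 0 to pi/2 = pi^2/4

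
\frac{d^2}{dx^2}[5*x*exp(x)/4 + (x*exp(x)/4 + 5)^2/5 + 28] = x^2*exp(2*x)/20 + x*exp(2*x)/10 + 7*x*exp(x)/4 + exp(2*x)/40 + 7*exp(x)/2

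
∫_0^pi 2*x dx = pi^2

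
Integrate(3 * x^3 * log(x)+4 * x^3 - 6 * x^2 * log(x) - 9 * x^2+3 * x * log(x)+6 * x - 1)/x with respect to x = (x - 1)^3*(log(x) + 1) + C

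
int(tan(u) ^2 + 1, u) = tan(u) + C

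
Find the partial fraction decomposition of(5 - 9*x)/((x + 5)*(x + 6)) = -59/(x + 6) + 50/(x + 5)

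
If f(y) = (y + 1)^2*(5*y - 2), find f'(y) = 15*y^2 + 16*y + 1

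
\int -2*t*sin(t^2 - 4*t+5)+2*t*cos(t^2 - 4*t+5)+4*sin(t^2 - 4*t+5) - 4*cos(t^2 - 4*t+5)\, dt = sin((t - 2)^2 + 1) + cos((t - 2)^2 + 1) + C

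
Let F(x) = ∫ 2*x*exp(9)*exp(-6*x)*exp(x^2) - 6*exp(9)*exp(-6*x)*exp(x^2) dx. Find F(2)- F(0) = E - exp(9)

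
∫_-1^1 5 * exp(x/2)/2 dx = -5*exp(-1/2) + 5*exp(1/2)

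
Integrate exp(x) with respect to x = exp(x) + C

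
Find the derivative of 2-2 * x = -2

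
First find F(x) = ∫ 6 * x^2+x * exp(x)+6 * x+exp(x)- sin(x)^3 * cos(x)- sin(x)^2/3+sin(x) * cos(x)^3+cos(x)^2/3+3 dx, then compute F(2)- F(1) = -E - sin(2)/6 + sin(4)/6 + cos(4)/16 - cos(8)/16 + 2*exp(2) + 26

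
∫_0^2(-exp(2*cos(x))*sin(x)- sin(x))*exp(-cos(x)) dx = -E - exp(-cos(2)) + exp(-1) + exp(cos(2))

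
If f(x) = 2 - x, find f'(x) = -1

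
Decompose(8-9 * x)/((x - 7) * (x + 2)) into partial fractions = -26/(9*(x + 2)) - 55/(9*(x - 7))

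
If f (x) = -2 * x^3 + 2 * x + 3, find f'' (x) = -12*x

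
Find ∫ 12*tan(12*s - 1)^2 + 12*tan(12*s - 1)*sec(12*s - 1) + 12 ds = tan(12*s - 1) + sec(12*s - 1) + C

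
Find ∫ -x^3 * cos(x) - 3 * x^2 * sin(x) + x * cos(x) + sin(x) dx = x*(1 - x^2)*sin(x) + C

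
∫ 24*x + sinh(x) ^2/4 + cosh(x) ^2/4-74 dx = 12*x^2 - 74*x + sinh(2*x)/8 + C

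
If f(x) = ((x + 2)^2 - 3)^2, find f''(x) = 12*x^2 + 48*x + 36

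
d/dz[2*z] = 2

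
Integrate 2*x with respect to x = x^2 + C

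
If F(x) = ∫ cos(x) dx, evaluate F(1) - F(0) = sin(1)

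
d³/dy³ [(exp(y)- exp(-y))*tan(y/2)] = (3*exp(2*y)*tan(y/2)^4 + 6*exp(2*y)*tan(y/2)^3 + 10*exp(2*y)*tan(y/2)^2 + 10*exp(2*y)*tan(y/2) + 7*exp(2*y) - 3*tan(y/2)^4 + 6*tan(y/2)^3 - 10*tan(y/2)^2 + 10*tan(y/2) - 7)*exp(-y)/4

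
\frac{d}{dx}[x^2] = 2*x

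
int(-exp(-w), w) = exp(-w) + C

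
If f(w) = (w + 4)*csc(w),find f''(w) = (-w + 2*w/sin(w)^2 - 4 - 2*cos(w)/sin(w) + 8/sin(w)^2)/sin(w)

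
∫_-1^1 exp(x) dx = E - exp(-1)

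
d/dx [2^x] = 2^x*log(2)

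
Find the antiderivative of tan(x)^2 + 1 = tan(x) + C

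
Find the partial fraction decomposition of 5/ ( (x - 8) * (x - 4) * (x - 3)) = 1/(x - 3) - 5/(4*(x - 4)) + 1/(4*(x - 8))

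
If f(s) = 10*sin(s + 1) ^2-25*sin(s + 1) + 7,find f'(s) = 10*sin(2*s + 2) - 25*cos(s + 1)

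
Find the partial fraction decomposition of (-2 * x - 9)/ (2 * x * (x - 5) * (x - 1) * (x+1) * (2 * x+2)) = 41/(144*(x + 1)) + 7/(48*(x + 1)^2) + 11/(64*(x - 1)) - 19/(2880*(x - 5)) - 9/(20*x)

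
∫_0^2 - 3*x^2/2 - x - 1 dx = -8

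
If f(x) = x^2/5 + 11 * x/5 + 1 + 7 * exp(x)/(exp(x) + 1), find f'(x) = (2*x*exp(2*x) + 4*x*exp(x) + 2*x + 11*exp(2*x) + 57*exp(x) + 11)/(5*exp(2*x) + 10*exp(x) + 5)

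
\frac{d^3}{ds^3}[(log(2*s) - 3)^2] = (4*log(s) - 18 + 4*log(2))/s^3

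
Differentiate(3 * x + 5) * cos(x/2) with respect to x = -3*x*sin(x/2)/2 - 5*sin(x/2)/2 + 3*cos(x/2)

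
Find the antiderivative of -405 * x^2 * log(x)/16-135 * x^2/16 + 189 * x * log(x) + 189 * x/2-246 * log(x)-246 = 3*x*(-45*x^2 + 504*x - 1312)*log(x)/16 + C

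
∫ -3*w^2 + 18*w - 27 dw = -w^3 + 9*w^2 - 27*w + C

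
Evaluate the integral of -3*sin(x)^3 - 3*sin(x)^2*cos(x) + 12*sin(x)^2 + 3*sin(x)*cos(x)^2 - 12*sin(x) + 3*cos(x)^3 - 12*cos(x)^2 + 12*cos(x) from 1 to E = (-2 + cos(E) + sin(E))^3 - (-2 + cos(1) + sin(1))^3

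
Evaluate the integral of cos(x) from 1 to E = -sin(1) + sin(E)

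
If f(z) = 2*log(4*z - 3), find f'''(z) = 256/(64*z^3 - 144*z^2 + 108*z - 27)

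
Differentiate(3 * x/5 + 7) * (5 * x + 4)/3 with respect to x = 2*x + 187/15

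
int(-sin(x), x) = cos(x) + C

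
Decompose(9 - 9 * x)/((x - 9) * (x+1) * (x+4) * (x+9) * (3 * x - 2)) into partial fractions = -243/(50750*(3*x - 2)) + 1/(232*(x + 9)) - 3/(182*(x + 4)) + 3/(200*(x + 1)) - 2/(1625*(x - 9))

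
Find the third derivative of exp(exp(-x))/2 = (-3*exp(x + exp(-x)) - exp(2*x + exp(-x)) - exp(exp(-x)))*exp(-3*x)/2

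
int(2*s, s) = s^2 + C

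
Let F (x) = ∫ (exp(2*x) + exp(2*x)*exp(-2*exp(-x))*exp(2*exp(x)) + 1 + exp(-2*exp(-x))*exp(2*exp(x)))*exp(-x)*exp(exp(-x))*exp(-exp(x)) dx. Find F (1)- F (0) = -exp(-E + exp(-1)) + exp(E - exp(-1))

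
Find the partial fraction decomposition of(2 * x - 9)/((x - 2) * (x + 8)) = 5/(2*(x + 8)) - 1/(2*(x - 2))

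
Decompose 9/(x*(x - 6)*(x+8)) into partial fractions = 9/(112*(x + 8)) + 3/(28*(x - 6)) - 3/(16*x)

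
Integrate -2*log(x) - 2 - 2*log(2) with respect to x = -2*x*log(2*x) + C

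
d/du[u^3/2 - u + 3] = 3*u^2/2 - 1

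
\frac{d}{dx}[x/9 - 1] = 1/9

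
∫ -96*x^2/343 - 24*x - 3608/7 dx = -32*x^3/343 - 12*x^2 - 3608*x/7 + C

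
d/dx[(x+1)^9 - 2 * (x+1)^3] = 9*x^8 + 72*x^7 + 252*x^6 + 504*x^5 + 630*x^4 + 504*x^3 + 246*x^2 + 60*x + 3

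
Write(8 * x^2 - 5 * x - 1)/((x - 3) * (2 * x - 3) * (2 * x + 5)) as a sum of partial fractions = 123/(88*(2*x + 5)) - 19/(24*(2*x - 3)) + 56/(33*(x - 3))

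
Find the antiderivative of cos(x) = sin(x) + C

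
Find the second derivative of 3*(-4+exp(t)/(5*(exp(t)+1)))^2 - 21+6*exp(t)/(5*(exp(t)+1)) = (84*exp(3*t) + 12*exp(2*t) - 90*exp(t))/(25*exp(4*t) + 100*exp(3*t) + 150*exp(2*t) + 100*exp(t) + 25)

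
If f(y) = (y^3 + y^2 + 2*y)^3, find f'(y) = 9*y^8 + 24*y^7 + 63*y^6 + 78*y^5 + 90*y^4 + 48*y^3 + 24*y^2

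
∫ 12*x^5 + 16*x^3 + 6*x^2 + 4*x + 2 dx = 2*x^6 + 4*x^4 + 2*x^3 + 2*x^2 + 2*x + C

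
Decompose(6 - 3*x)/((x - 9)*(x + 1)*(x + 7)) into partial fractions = 9/(32*(x + 7)) - 3/(20*(x + 1)) - 21/(160*(x - 9))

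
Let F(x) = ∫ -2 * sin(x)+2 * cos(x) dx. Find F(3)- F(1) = 2*cos(3) - 2*sin(1) - 2*cos(1) + 2*sin(3)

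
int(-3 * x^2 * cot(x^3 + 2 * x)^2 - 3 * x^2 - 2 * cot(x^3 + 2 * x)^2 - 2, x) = cot(x*(x^2 + 2)) + C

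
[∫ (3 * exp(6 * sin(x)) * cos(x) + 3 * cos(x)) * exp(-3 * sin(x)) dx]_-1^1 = -2*exp(-3*sin(1)) + 2*exp(3*sin(1))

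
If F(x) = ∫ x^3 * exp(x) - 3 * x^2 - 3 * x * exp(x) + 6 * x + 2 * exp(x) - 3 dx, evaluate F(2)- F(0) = -1 + exp(2)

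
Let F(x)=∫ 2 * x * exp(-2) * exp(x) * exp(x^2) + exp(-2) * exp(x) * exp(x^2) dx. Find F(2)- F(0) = -exp(-2) + exp(4)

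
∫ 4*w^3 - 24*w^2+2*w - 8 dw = w^4 - 8*w^3 + w^2 - 8*w + C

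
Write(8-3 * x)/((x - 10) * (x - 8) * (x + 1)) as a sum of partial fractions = 1/(9*(x + 1)) + 8/(9*(x - 8)) - 1/(x - 10)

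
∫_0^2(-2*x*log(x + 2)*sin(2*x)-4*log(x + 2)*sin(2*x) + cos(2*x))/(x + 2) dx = (2*cos(4) - 1)*log(2)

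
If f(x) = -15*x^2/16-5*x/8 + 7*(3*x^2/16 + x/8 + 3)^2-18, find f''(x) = 189*x^2/64 + 63*x/32 + 451/32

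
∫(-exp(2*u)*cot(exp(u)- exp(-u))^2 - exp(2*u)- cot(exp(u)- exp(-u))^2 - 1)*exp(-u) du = cot(2*sinh(u)) + C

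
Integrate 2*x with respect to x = x^2 + C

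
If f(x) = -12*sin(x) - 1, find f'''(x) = 12*cos(x)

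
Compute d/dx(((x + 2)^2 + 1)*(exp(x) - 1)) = x^2*exp(x) + 6*x*exp(x) - 2*x + 9*exp(x) - 4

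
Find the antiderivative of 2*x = x^2 + C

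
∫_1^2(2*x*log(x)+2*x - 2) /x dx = 2*log(2)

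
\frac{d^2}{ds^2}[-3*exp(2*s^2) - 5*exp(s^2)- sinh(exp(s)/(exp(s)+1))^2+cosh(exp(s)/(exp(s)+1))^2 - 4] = -48*s^2*exp(2*s^2) - 20*s^2*exp(s^2) - 12*exp(2*s^2) - 10*exp(s^2)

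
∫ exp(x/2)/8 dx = exp(x/2)/4 + C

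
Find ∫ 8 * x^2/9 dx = 8*x^3/27 + C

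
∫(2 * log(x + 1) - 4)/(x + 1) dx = (log(x + 1) - 2)^2 + C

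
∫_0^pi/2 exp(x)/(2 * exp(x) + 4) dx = -log(3)/2 + log(2 + exp(pi/2))/2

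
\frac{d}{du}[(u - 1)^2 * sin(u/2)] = u^2*cos(u/2)/2 + 2*u*sin(u/2) - u*cos(u/2) - 2*sin(u/2) + cos(u/2)/2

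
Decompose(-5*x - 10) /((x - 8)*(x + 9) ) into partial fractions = -35/(17*(x + 9)) - 50/(17*(x - 8))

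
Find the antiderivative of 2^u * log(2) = 2^u + C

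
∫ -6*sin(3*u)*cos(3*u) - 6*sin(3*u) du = (cos(3*u) + 1)^2 + C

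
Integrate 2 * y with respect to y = y^2 + C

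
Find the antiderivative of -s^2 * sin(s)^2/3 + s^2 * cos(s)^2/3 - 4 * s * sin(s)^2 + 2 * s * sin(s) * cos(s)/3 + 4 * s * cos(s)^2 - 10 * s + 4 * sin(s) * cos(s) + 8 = s*(-30*s + (s + 12)*sin(2*s) + 48)/6 + C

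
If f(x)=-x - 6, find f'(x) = -1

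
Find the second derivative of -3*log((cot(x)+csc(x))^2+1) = 3*(-sin(x)^4 + 4*sin(x)^2*cos(x) + 3*sin(x)^2 - 6*cos(x) + 3 - cos(x)^6/sin(x)^2 - 4*cos(x)^5/sin(x)^2 - 4*cos(x)/sin(x)^2 - 7/sin(x)^2)/(2*(cos(x) + 1)^2)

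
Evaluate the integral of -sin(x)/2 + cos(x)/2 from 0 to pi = -1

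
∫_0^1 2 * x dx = 1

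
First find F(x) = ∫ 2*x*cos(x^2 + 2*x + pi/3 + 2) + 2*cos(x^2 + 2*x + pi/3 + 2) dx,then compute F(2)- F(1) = sin(pi/3 + 10) - sin(pi/3 + 5)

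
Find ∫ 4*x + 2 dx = 2*x^2 + 2*x + C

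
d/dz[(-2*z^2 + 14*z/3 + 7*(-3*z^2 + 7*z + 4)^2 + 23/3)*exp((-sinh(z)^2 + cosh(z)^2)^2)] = 252*E*z^3 - 882*E*z^2 + 346*E*z + 1190*E/3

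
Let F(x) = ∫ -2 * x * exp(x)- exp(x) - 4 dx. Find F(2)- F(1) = -3*exp(2) - 4 + E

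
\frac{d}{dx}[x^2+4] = 2*x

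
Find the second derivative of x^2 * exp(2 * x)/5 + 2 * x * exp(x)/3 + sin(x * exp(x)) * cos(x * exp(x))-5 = (-2*x^2*exp(x)*sin(2*x*exp(x)) + 4*x^2*exp(x)/5 - 4*x*exp(x)*sin(2*x*exp(x)) + 8*x*exp(x)/5 + x*cos(2*x*exp(x)) + 2*x/3 - 2*exp(x)*sin(2*x*exp(x)) + 2*exp(x)/5 + 2*cos(2*x*exp(x)) + 4/3)*exp(x)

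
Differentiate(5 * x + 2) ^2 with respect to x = 50*x + 20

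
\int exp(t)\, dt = exp(t) + C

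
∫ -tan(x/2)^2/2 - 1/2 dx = -tan(x/2) + C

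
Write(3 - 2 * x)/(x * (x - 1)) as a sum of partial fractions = 1/(x - 1) - 3/x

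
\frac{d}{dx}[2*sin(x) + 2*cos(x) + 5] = -2*sin(x) + 2*cos(x)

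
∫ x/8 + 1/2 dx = x^2/16 + x/2 + C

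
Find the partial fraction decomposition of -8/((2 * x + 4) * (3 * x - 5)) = -12/(11*(3*x - 5)) + 4/(11*(x + 2))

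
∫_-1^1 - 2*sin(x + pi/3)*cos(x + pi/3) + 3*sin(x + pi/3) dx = sqrt(3)*(3 - cos(1))*sin(1)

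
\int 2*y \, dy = y^2 + C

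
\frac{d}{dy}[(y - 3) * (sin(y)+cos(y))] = -y*sin(y) + y*cos(y) + 4*sin(y) - 2*cos(y)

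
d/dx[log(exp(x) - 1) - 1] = exp(x)/(exp(x) - 1)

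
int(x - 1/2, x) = x^2/2 - x/2 + C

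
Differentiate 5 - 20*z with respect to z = -20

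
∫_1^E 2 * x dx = -1 + exp(2)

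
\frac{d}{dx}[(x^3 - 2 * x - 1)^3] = 9*x^8 - 42*x^6 - 18*x^5 + 60*x^4 + 48*x^3 - 15*x^2 - 24*x - 6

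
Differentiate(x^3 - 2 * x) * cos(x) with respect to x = -x^3*sin(x) + 3*x^2*cos(x) + 2*x*sin(x) - 2*cos(x)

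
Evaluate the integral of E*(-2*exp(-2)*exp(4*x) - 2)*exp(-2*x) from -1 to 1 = -exp(3) - E + exp(-3) + exp(-1)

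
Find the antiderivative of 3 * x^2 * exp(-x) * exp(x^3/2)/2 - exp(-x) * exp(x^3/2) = exp(x*(x^2 - 2)/2) + C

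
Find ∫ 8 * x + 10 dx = 4*x^2 + 10*x + C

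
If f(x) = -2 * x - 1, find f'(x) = -2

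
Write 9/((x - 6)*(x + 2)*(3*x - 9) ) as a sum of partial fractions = 3/(40*(x + 2)) - 1/(5*(x - 3)) + 1/(8*(x - 6))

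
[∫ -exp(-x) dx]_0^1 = -1 + exp(-1)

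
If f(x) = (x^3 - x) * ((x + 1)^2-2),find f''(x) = 20*x^3 + 24*x^2 - 12*x - 4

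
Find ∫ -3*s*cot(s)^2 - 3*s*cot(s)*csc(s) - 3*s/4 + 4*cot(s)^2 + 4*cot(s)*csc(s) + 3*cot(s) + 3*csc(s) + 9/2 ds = 9*s^2/8 + s/2 + (3*s - 4)*(cot(s) + csc(s)) + C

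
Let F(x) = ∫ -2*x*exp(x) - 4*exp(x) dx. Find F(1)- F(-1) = -4*E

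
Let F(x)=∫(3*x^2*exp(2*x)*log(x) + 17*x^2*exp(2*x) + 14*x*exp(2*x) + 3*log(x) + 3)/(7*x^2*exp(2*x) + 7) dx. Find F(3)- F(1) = -log(1 + exp(2)) + 9*log(3)/7 + log(1 + 9*exp(6))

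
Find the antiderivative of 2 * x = x^2 + C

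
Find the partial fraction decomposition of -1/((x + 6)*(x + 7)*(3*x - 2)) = -9/(460*(3*x - 2)) - 1/(23*(x + 7)) + 1/(20*(x + 6))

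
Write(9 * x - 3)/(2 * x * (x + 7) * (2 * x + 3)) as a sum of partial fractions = 1/(2*x + 3) - 3/(7*(x + 7)) - 1/(14*x)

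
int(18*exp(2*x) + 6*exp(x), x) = (3*exp(x) + 1)^2 + C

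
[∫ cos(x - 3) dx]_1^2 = -sin(1) + sin(2)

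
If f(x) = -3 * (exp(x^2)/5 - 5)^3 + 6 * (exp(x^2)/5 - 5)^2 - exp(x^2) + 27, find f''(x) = -108*x^2*exp(3*x^2)/125 + 816*x^2*exp(2*x^2)/25 - 232*x^2*exp(x^2) - 18*exp(3*x^2)/125 + 204*exp(2*x^2)/25 - 116*exp(x^2)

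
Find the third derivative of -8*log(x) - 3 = -16/x^3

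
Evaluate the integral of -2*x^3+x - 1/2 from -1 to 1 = -1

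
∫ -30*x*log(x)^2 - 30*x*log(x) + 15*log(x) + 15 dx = 15*x*(-x*log(x) + 1)*log(x) + C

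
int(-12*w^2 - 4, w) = -4*w^3 - 4*w + C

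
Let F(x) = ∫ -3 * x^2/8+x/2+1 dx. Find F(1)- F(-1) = 7/4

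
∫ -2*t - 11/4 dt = -t^2 - 11*t/4 + C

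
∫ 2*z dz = z^2 + C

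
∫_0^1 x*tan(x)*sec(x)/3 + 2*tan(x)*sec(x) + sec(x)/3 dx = -2 + 7*sec(1)/3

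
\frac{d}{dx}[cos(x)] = -sin(x)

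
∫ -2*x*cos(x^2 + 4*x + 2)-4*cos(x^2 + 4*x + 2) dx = -sin((x + 2)^2 - 2) + C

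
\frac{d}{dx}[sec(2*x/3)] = 2*tan(2*x/3)*sec(2*x/3)/3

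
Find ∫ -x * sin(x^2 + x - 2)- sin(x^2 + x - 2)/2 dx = cos(x^2 + x - 2)/2 + C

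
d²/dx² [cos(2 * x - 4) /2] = -2*cos(2*x - 4)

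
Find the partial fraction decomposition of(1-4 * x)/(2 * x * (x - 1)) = -3/(2*(x - 1)) - 1/(2*x)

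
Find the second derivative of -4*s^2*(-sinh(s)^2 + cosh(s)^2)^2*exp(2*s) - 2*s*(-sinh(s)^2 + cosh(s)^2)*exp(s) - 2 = -2*(8*s^2*exp(s) + 16*s*exp(s) + s + 4*exp(s) + 2)*exp(s)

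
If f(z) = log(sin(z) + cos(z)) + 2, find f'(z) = 1/tan(z + pi/4)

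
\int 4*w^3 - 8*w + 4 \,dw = w^4 - 4*w^2 + 4*w + C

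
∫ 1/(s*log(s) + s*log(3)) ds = log(log(3*s)) + C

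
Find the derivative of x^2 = 2*x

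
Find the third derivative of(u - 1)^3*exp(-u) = (-u^3 + 12*u^2 - 39*u + 34)*exp(-u)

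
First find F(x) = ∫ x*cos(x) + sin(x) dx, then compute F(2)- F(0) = 2*sin(2)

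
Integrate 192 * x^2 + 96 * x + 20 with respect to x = 64*x^3 + 48*x^2 + 20*x + C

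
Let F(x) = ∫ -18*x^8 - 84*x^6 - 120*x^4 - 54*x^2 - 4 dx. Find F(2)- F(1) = -3420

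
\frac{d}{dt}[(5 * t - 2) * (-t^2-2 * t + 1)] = -15*t^2 - 16*t + 9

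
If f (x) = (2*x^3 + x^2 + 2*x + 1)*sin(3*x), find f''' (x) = -54*x^3*cos(3*x) - 162*x^2*sin(3*x) - 27*x^2*cos(3*x) + 54*sqrt(2)*x*cos(3*x + pi/4) - 42*sin(3*x) - 9*cos(3*x)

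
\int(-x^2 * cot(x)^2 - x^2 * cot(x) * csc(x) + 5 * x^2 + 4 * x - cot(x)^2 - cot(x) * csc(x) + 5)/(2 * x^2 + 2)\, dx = 3*x + log(x^2 + 1) + cot(x)/2 + csc(x)/2 + C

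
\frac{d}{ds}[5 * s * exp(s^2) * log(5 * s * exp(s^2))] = 10*s^2*(s^2 + log(s))*exp(s^2) + 10*s^2*exp(s^2) + 10*s^2*exp(s^2)*log(5) + 5*(s^2 + log(s))*exp(s^2) + 5*exp(s^2) + 5*exp(s^2)*log(5)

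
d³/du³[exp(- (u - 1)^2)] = (-8*u^3 + 24*u^2 - 12*u - 4)*exp(-u^2 + 2*u - 1)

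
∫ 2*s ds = s^2 + C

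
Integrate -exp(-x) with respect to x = exp(-x) + C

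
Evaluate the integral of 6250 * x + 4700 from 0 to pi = -1805 - 50*pi + 5*(19 + 25*pi)^2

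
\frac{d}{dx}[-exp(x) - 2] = -exp(x)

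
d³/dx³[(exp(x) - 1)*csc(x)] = (-2*exp(x) - 2*exp(x)*cos(x)/sin(x) + 6*exp(x)/sin(x)^2 - 6*exp(x)*cos(x)/sin(x)^3 - cos(x)/sin(x) + 6*cos(x)/sin(x)^3)/sin(x)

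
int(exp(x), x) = exp(x) + C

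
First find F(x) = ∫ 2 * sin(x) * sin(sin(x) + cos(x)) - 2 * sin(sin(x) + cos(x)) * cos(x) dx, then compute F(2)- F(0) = -2*cos(1) + 2*cos(cos(2) + sin(2))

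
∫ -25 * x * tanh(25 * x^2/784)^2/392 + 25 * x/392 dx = tanh(25*x^2/784) + C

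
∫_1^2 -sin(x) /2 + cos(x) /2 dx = sqrt(2)*(-sin(pi/4 + 1) + sin(pi/4 + 2))/2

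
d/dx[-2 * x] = -2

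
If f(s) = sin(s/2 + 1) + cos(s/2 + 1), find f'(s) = sqrt(2)*cos(s/2 + pi/4 + 1)/2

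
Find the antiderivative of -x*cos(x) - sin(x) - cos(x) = (-x - 1)*sin(x) + C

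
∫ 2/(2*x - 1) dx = log(1 - 2*x) + C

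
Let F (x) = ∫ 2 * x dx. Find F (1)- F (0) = 1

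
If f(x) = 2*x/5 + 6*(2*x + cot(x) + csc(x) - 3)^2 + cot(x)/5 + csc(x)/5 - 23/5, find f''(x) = -24*x/sin(x) + 48*x*cos(x)/sin(x)^3 + 48*x/sin(x)^3 + 48 + 179/(5*sin(x)) - 60*cos(x)/sin(x)^2 - 96/sin(x)^2 - 358*cos(x)/(5*sin(x)^3) - 358/(5*sin(x)^3) + 72*cos(x)/sin(x)^4 + 72/sin(x)^4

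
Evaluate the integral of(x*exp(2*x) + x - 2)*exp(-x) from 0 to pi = (-1 + pi)*(-exp(-pi) + exp(pi))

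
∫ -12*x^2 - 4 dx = -4*x^3 - 4*x + C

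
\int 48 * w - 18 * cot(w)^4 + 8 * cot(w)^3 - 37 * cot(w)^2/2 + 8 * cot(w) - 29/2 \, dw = 24*w^2 - 14*w + 6*cot(w)^3 - 4*cot(w)^2 + cot(w)/2 + C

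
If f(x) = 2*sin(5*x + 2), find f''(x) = -50*sin(5*x + 2)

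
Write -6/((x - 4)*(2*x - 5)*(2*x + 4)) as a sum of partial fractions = 4/(9*(2*x - 5)) - 1/(18*(x + 2)) - 1/(6*(x - 4))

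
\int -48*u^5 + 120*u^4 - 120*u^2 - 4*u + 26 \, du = -8*u^6 + 24*u^5 - 40*u^3 - 2*u^2 + 26*u + C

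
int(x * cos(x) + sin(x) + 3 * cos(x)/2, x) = (x + 3/2)*sin(x) + C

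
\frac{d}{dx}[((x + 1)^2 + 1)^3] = 6*x^5 + 30*x^4 + 72*x^3 + 96*x^2 + 72*x + 24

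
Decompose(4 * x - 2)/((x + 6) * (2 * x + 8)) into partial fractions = 13/(2*(x + 6)) - 9/(2*(x + 4))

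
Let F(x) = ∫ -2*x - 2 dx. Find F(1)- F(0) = -3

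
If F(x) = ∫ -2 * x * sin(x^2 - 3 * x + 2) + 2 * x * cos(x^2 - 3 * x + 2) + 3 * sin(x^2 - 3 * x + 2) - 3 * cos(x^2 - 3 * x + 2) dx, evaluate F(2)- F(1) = 0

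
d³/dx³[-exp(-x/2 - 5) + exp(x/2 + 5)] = (exp(x + 10) + 1)*exp(-x/2 - 5)/8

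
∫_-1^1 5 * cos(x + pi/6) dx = 5*sqrt(3)*sin(1)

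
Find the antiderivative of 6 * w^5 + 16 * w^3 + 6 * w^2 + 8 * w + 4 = w^6 + 4*w^4 + 2*w^3 + 4*w^2 + 4*w + C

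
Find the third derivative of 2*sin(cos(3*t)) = 54*(sin(3*t)^2*cos(cos(3*t)) - 3*sin(cos(3*t))*cos(3*t) + cos(cos(3*t)))*sin(3*t)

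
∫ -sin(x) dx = cos(x) + C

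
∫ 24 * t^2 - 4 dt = 8*t^3 - 4*t + C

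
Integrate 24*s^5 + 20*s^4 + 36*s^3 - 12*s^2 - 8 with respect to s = 4*s^6 + 4*s^5 + 9*s^4 - 4*s^3 - 8*s + C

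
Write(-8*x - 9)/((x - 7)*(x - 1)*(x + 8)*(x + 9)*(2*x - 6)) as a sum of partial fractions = 21/(1280*(x + 9)) - 1/(54*(x + 8)) - 17/(2160*(x - 1)) + 1/(64*(x - 3)) - 13/(2304*(x - 7))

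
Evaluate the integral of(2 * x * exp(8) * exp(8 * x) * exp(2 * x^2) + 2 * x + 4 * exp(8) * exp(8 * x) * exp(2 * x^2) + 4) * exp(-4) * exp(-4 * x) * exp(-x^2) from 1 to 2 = -exp(9) - exp(-16) + exp(-9) + exp(16)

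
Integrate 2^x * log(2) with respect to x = 2^x + C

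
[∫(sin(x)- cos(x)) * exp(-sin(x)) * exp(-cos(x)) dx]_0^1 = -exp(-1) + exp(-sin(1) - cos(1))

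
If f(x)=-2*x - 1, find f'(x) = -2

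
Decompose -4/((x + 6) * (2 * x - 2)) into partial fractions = 2/(7*(x + 6)) - 2/(7*(x - 1))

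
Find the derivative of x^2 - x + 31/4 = 2*x - 1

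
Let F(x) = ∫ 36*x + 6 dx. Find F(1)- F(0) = 24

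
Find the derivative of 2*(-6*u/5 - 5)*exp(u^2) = -24*u^2*exp(u^2)/5 - 20*u*exp(u^2) - 12*exp(u^2)/5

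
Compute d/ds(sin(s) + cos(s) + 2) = -sin(s) + cos(s)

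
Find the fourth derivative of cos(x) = cos(x)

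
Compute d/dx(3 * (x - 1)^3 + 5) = 9*x^2 - 18*x + 9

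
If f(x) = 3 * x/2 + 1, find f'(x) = 3/2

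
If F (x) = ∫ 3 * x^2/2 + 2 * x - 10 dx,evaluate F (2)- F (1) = -7/2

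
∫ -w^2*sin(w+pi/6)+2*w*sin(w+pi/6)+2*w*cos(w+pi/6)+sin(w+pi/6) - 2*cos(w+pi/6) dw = ((w - 1)^2 - 2)*cos(w + pi/6) + C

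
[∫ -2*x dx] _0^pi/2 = -pi^2/4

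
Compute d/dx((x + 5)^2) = 2*x + 10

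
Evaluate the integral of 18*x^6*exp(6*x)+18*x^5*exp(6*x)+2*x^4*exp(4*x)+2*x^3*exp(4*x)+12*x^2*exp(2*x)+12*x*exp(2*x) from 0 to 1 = exp(4)/2 + 6*exp(2) + 3*exp(6)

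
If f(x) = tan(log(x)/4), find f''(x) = (sin(log(x)/4)/cos(log(x)/4) - 2)/(8*x^2*cos(log(x)/4)^2)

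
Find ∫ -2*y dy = -y^2 + C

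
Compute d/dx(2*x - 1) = 2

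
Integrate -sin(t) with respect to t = cos(t) + C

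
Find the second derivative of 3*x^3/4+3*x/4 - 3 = 9*x/2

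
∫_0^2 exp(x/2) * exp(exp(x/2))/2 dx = -E + exp(E)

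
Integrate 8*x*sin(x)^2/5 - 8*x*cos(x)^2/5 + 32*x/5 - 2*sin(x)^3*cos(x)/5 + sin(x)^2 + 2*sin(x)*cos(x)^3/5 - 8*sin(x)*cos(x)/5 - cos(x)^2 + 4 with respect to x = 12*x + (-8*x + sin(2*x) + 10)^2/20 - 3*sin(2*x)/2 + C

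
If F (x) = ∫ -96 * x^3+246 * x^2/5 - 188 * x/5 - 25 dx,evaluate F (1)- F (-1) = -86/5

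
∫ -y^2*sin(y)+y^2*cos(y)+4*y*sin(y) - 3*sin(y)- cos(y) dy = sqrt(2)*(y - 1)^2*sin(y + pi/4) + C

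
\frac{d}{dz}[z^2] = 2*z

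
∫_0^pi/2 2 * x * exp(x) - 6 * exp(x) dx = 2*(-4 + pi/2)*exp(pi/2) + 8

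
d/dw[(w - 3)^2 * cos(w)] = -w^2*sin(w) + 6*w*sin(w) + 2*w*cos(w) - 9*sin(w) - 6*cos(w)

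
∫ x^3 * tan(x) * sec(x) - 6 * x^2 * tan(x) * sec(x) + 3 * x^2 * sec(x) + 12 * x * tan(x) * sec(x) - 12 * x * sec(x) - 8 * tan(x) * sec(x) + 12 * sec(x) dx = (x - 2)^3*sec(x) + C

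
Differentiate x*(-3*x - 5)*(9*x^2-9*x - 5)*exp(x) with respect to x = -27*x^4*exp(x) - 126*x^3*exp(x) + 6*x^2*exp(x) + 145*x*exp(x) + 25*exp(x)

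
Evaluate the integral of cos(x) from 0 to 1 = sin(1)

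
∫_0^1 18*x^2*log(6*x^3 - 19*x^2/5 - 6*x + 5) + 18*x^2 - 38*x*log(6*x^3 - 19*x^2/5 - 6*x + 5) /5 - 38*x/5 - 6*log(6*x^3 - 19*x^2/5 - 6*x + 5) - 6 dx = -5*log(5) + 6*log(6/5)/5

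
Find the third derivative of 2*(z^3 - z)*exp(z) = 2*z^3*exp(z) + 18*z^2*exp(z) + 34*z*exp(z) + 6*exp(z)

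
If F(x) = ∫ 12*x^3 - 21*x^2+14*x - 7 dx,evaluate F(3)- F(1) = 100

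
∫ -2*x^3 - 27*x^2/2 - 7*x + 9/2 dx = -x^4/2 - 9*x^3/2 - 7*x^2/2 + 9*x/2 + C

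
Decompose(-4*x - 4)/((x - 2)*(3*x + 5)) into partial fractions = -8/(11*(3*x + 5)) - 12/(11*(x - 2))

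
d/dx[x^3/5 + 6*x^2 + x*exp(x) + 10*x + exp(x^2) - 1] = 3*x^2/5 + x*exp(x) + 2*x*exp(x^2) + 12*x + exp(x) + 10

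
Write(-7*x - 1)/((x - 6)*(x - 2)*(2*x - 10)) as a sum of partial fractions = -5/(8*(x - 2)) + 6/(x - 5) - 43/(8*(x - 6))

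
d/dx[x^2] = 2*x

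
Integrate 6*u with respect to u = 3*u^2 + C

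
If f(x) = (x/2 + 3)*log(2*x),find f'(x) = (x*log(x) + x*log(2) + x + 6)/(2*x)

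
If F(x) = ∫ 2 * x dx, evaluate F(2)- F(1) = 3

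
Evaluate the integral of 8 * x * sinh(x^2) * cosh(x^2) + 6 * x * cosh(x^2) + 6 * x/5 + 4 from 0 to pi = 3*pi^2/5 + 4*pi + 3*sinh(pi^2) + 2*sinh(pi^2)^2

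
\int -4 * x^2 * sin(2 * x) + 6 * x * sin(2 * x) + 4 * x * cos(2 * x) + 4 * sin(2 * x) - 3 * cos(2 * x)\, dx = (2*x^2 - 3*x - 2)*cos(2*x) + C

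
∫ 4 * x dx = 2*x^2 + C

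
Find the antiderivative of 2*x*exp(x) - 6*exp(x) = 2*(x - 4)*exp(x) + C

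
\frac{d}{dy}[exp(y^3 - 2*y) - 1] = 3*y^2*exp(y^3 - 2*y) - 2*exp(y^3 - 2*y)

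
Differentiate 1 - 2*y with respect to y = -2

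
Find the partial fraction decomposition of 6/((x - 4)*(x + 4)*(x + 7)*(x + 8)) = -1/(8*(x + 8)) + 2/(11*(x + 7)) - 1/(16*(x + 4)) + 1/(176*(x - 4))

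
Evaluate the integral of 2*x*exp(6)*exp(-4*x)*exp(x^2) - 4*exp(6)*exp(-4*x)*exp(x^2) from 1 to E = -exp(3) + exp((-2 + E)^2 + 2)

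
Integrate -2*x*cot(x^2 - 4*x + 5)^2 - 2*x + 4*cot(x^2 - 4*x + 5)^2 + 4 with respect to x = cot((x - 2)^2 + 1) + C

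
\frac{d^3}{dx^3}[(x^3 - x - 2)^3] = 504*x^6 - 630*x^4 - 720*x^3 + 180*x^2 + 288*x + 66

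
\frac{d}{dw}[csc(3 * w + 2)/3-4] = -cot(3*w + 2)*csc(3*w + 2)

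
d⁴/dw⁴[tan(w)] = 24*tan(w)^5 + 40*tan(w)^3 + 16*tan(w)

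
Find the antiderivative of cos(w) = sin(w) + C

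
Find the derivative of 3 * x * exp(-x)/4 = (3 - 3*x)*exp(-x)/4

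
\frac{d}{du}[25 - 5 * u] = -5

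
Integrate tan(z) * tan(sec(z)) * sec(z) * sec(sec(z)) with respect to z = sec(sec(z)) + C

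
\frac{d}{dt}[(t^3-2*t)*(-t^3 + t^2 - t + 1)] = -6*t^5 + 5*t^4 + 4*t^3 - 3*t^2 + 4*t - 2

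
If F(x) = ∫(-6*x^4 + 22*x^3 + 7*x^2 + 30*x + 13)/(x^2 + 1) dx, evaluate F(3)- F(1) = -4*log(2) + 4*log(10) + 62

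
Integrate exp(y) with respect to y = exp(y) + C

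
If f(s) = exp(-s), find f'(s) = -exp(-s)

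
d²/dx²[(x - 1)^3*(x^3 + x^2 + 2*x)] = 30*x^4 - 40*x^3 + 24*x^2 - 24*x + 10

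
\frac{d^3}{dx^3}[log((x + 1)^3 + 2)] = (6*x^6 + 36*x^5 + 90*x^4 + 36*x^3 - 162*x^2 - 216*x - 54)/(x^9 + 9*x^8 + 36*x^7 + 90*x^6 + 162*x^5 + 216*x^4 + 216*x^3 + 162*x^2 + 81*x + 27)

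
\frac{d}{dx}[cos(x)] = -sin(x)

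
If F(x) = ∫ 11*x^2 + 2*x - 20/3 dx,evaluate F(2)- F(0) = 20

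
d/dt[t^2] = 2*t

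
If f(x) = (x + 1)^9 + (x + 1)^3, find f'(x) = 9*x^8 + 72*x^7 + 252*x^6 + 504*x^5 + 630*x^4 + 504*x^3 + 255*x^2 + 78*x + 12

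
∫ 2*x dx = x^2 + C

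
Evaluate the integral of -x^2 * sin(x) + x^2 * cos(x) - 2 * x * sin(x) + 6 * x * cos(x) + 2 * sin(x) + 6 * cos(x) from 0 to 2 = 14*cos(2) - 2 + 14*sin(2)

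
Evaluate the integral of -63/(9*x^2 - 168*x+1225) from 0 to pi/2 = -acot(4/3 - pi/14) + acot(4/3)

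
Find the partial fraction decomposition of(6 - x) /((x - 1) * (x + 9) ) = -3/(2*(x + 9)) + 1/(2*(x - 1))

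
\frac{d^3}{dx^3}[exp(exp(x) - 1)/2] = exp(x + exp(x) - 1)/2 + 3*exp(2*x + exp(x) - 1)/2 + exp(3*x + exp(x) - 1)/2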